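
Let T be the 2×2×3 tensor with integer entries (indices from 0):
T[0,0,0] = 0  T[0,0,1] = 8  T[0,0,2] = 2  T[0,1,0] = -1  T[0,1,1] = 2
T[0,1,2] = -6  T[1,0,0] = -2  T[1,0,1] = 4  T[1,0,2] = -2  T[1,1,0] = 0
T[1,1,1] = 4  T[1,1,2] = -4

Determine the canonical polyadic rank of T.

Lower bound: the mode-3 unfolding of T (rows indexed by k, columns by (i,j) = (0,0), (0,1), (1,0), (1,1)) is [[0, -1, -2, 0], [8, 2, 4, 4], [2, -6, -2, -4]].
There the 3×3 minor on rows k ∈ {0, 1, 2}, columns (i,j) ∈ {(0,0), (0,1), (1,0)} is det [[0, -1, -2], [8, 2, 4], [2, -6, -2]] = 80 ≠ 0, so this unfolding has rank ≥ 3; CP rank is at least every unfolding rank, so rank(T) ≥ 3. (This is only a lower bound: in general the CP rank may exceed every unfolding rank, so we still need to exhibit 3 rank-1 terms summing to T.)
Upper bound: T is a sum of 3 rank-1 terms, T = (1, 0) (x) (2, -1) (x) (1, 2, 2) + (1, 1) (x) (1, 0) (x) (-2, 0, 2) + (1, 1) (x) (1, 1) (x) (0, 4, -4) (written with every a and b primitive with positive leading entry and the scale carried by c; CP decompositions are not unique, and this one is verified by expanding entrywise), so rank(T) ≤ 3.
These bounds meet, so rank(T) = 3.
Check entry T[1,1,2] = -4: (0)·(-1)·(2) + (1)·(0)·(2) + (1)·(1)·(-4) = -4.

3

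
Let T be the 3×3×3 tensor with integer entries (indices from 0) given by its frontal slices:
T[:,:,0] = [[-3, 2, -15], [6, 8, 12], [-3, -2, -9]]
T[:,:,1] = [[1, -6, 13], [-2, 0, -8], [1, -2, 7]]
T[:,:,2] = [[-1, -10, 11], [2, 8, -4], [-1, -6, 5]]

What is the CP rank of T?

2

Lower bound: the mode-3 unfolding of T (rows indexed by k, columns by (i,j) = (0,0), (0,1), (0,2), (1,0), (1,1), (1,2), (2,0), (2,1), (2,2)) is [[-3, 2, -15, 6, 8, 12, -3, -2, -9], [1, -6, 13, -2, 0, -8, 1, -2, 7], [-1, -10, 11, 2, 8, -4, -1, -6, 5]].
There the 2×2 minor on rows k ∈ {0, 1}, columns (i,j) ∈ {(0,0), (0,1)} is det [[-3, 2], [1, -6]] = 16 ≠ 0, so this unfolding has rank ≥ 2; CP rank is at least every unfolding rank, so rank(T) ≥ 2. (Unfolding ranks only ever bound the CP rank from below — rank(T) can be strictly larger than all of them — so the matching upper bound has to come from an explicit 2-term decomposition.)
Upper bound — finding two terms. Write S_k = T[:,:,k] for the frontal slices: S₀ = [[-3, 2, -15], [6, 8, 12], [-3, -2, -9]], S₁ = [[1, -6, 13], [-2, 0, -8], [1, -2, 7]], S₂ = [[-1, -10, 11], [2, 8, -4], [-1, -6, 5]].
If T = a₁ ⊗ b₁ ⊗ c₁ + a₂ ⊗ b₂ ⊗ c₂ then each S_k = c₁[k]·a₁b₁ᵀ + c₂[k]·a₂b₂ᵀ. S₀ and S₁ are linearly independent, so a₁b₁ᵀ and a₂b₂ᵀ must span the same plane of matrices: they are the rank-1 matrices of the form x·S₀ + y·S₁.
The 2×2 minor of x·S₀ + y·S₁ on rows {0,1}, columns {0,1} is −36·x² + 48·xy − 12·y² = (-12)·(3·x − y)(x − y), vanishing at (x:y) = (1:3) and (1:1).
M₁ = S₀ + 3·S₁ = [[0, -16, 24], [0, 8, -12], [0, -8, 12]] = (-4)·[2, -1, 1][0, 2, -3]ᵀ and M₂ = S₀ + S₁ = [[-2, -4, -2], [4, 8, 4], [-2, -4, -2]] = (-2)·[1, -2, 1][1, 2, 1]ᵀ, so take a₁ = [2, -1, 1], b₁ = [0, 2, -3], a₂ = [1, -2, 1], b₂ = [1, 2, 1].
Each slice is an integer combination of E₁ = a₁b₁ᵀ and E₂ = a₂b₂ᵀ: S₀ = 2·E₁ − 3·E₂, S₁ = −2·E₁ + E₂, S₂ = −2·E₁ − E₂; reading off coefficients, c₁ = [2, -2, -2] and c₂ = [-3, 1, -1].
Hence T = [2, -1, 1] ⊗ [0, 2, -3] ⊗ [2, -2, -2] + [1, -2, 1] ⊗ [1, 2, 1] ⊗ [-3, 1, -1], so rank(T) ≤ 2.
These bounds meet, so rank(T) = 2.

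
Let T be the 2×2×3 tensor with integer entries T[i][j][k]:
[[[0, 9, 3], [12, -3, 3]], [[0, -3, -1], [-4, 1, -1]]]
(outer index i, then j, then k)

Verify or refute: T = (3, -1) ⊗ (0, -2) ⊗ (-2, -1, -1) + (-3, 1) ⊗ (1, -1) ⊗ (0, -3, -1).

Yes

Reconstruct entrywise from the claimed factors. For example, T[1,0,0] = 0 and Σₗ aₗ[1]bₗ[0]cₗ[0] = (-1)·(0)·(-2) + (1)·(1)·(0) = 0; checking all 12 entries, every one matches. The claim holds.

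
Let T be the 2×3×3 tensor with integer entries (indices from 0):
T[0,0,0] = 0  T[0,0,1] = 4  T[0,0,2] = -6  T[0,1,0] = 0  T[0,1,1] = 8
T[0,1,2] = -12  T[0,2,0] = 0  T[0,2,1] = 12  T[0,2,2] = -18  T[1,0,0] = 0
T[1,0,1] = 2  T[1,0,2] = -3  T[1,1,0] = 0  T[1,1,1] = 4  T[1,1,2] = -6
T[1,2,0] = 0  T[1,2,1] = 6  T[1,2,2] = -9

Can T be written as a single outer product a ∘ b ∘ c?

If T = a ∘ b ∘ c then every fibre of T is a multiple of the corresponding factor, so read the factors off the fibres through the nonzero entry T[0,0,1] = 4.
The mode-1 fibre T[:,0,1] = [4, 2] gives a = [2, 1] (primitive direction); the mode-2 fibre T[0,:,1] = [4, 8, 12] gives b = [1, 2, 3]; then c[k] = T[0,0,k] / (a[0]·b[0]) = [0, 4, -6] / 2 = [0, 2, -3].
Expanding [2, 1] ∘ [1, 2, 3] ∘ [0, 2, -3] reproduces all 18 entries of T, so T = [2, 1] ∘ [1, 2, 3] ∘ [0, 2, -3] and rank(T) ≤ 1.
Equivalently every frontal slice T[:,:,k] is c[k] times the rank-1 matrix [2, 1] ∘ [1, 2, 3]. So T has rank 1 (it is nonzero).

Yes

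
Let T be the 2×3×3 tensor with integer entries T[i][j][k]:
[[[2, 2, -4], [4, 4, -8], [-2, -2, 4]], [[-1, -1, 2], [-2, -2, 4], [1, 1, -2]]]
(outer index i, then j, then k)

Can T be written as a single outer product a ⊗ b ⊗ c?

If T = a ⊗ b ⊗ c then every fibre of T is a multiple of the corresponding factor, so read the factors off the fibres through the nonzero entry T[0,0,0] = 2.
The mode-1 fibre T[:,0,0] = [2, -1] gives a = (2, -1) (primitive direction); the mode-2 fibre T[0,:,0] = [2, 4, -2] gives b = (1, 2, -1); then c[k] = T[0,0,k] / (a[0]·b[0]) = [2, 2, -4] / 2 = (1, 1, -2).
Expanding (2, -1) ⊗ (1, 2, -1) ⊗ (1, 1, -2) reproduces all 18 entries of T, so T = (2, -1) ⊗ (1, 2, -1) ⊗ (1, 1, -2) and rank(T) ≤ 1.
Equivalently every frontal slice T[:,:,k] is c[k] times the rank-1 matrix (2, -1) ⊗ (1, 2, -1). So T has rank 1 (it is nonzero).

Yes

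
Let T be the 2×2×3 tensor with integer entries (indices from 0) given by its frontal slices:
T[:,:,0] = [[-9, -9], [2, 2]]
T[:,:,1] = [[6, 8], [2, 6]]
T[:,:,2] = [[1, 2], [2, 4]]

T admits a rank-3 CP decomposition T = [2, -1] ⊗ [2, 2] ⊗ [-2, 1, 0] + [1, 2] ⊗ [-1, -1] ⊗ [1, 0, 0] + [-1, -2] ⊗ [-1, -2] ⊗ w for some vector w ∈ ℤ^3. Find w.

w = [0, 2, 1]

Subtract the known terms from T to get the rank-1 residual R = [-1, -2] ⊗ [-1, -2] ⊗ w, so R[i,j,k] = a[i]·b[j]·w[k]. Pick indices with nonzero a[0]·b[0] = (-1)·(-1) = 1. Only the fibre through (0,0,·) is needed: R[0,0,:] = T[0,0,:] − Σₗ aₗ[0]bₗ[0]cₗ = [-9, 6, 1] − (2)·(2)·[-2, 1, 0] − (1)·(-1)·[1, 0, 0] = [0, 2, 1]. Then w[k] = R[0,0,k] / 1 for each k, giving w = [0, 2, 1] / 1 = [0, 2, 1].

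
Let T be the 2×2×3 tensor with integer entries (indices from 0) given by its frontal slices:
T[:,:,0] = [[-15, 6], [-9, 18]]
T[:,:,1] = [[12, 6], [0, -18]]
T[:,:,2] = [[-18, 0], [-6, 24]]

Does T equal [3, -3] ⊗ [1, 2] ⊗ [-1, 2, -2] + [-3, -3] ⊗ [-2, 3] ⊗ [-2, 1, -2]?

No

Reconstruct entry (0,1,0) from the claimed factors: Σₗ aₗ[0]bₗ[1]cₗ[0] = (3)·(2)·(-1) + (-3)·(3)·(-2) = 12, but T[0,1,0] = 6. The claim is false.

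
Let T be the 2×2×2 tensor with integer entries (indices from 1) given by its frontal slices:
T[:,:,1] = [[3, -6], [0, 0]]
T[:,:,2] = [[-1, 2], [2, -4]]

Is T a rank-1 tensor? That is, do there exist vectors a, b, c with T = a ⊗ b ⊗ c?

The mode-3 unfolding of T (rows indexed by k, columns by (i,j) = (1,1), (1,2), (2,1), (2,2)) is [[3, -6, 0, 0], [-1, 2, 2, -4]].
There the 2×2 minor on rows k ∈ {1, 2}, columns (i,j) ∈ {(1,1), (2,1)} is det [[3, 0], [-1, 2]] = 6 ≠ 0, so this unfolding has rank ≥ 2; CP rank is at least every unfolding rank, so rank(T) ≥ 2.
In particular rank(T) ≥ 2 > 1, so T is not rank-1.

No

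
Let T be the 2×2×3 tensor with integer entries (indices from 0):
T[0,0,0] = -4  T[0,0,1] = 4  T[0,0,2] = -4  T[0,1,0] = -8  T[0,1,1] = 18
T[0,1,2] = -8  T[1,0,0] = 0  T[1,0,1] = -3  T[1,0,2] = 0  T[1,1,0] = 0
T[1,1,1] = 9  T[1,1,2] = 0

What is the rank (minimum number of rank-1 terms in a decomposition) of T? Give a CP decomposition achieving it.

rank(T) = 2

Lower bound: the mode-3 unfolding of T (rows indexed by k, columns by (i,j) = (0,0), (0,1), (1,0), (1,1)) is [[-4, -8, 0, 0], [4, 18, -3, 9], [-4, -8, 0, 0]].
There the 2×2 minor on rows k ∈ {0, 1}, columns (i,j) ∈ {(0,0), (0,1)} is det [[-4, -8], [4, 18]] = -40 ≠ 0, so this unfolding has rank ≥ 2; CP rank is at least every unfolding rank, so rank(T) ≥ 2. (Unfolding ranks only ever bound the CP rank from below — rank(T) can be strictly larger than all of them — so the matching upper bound has to come from an explicit 2-term decomposition.)
Upper bound — finding two terms. Write S_k = T[:,:,k] for the frontal slices: S₀ = [[-4, -8], [0, 0]], S₁ = [[4, 18], [-3, 9]], S₂ = [[-4, -8], [0, 0]].
If T = a₁ ⊗ b₁ ⊗ c₁ + a₂ ⊗ b₂ ⊗ c₂ then each S_k = c₁[k]·a₁b₁ᵀ + c₂[k]·a₂b₂ᵀ. S₀ and S₁ are linearly independent, so a₁b₁ᵀ and a₂b₂ᵀ must span the same plane of matrices: they are the rank-1 matrices of the form x·S₀ + y·S₁.
det(x·S₀ + y·S₁) is −60·xy + 90·y² = (-30)·(2·x − 3·y)(y), vanishing at (x:y) = (3:2) and (1:0).
M₁ = 3·S₀ + 2·S₁ = [[-4, 12], [-6, 18]] = (-2)·[2, 3][1, -3]ᵀ and M₂ = S₀ = [[-4, -8], [0, 0]] = (-4)·[1, 0][1, 2]ᵀ, so take a₁ = [2, 3], b₁ = [1, -3], a₂ = [1, 0], b₂ = [1, 2].
Each slice is an integer combination of E₁ = a₁b₁ᵀ and E₂ = a₂b₂ᵀ: S₀ = −4·E₂, S₁ = −E₁ + 6·E₂, S₂ = −4·E₂; reading off coefficients, c₁ = [0, -1, 0] and c₂ = [-4, 6, -4].
Hence T = [2, 3] ⊗ [1, -3] ⊗ [0, -1, 0] + [1, 0] ⊗ [1, 2] ⊗ [-4, 6, -4], so rank(T) ≤ 2.
These bounds meet, so rank(T) = 2.
Check entry T[0,0,1] = 4: (2)·(1)·(-1) + (1)·(1)·(6) = 4.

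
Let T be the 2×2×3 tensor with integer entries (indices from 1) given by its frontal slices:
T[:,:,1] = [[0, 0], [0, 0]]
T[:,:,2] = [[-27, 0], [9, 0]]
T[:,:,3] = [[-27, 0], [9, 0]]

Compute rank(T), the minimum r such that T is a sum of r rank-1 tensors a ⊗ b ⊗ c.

1

Lower bound: T ≠ 0 (e.g. T[1,1,2] = -27), so rank(T) ≥ 1.
Upper bound: if T = a ⊗ b ⊗ c then every fibre of T is a multiple of the corresponding factor, so read the factors off the fibres through the nonzero entry T[1,1,2] = -27.
The mode-1 fibre T[:,1,2] = [-27, 9] gives a = (3, -1) (primitive direction); the mode-2 fibre T[1,:,2] = [-27, 0] gives b = (1, 0); then c[k] = T[1,1,k] / (a[1]·b[1]) = [0, -27, -27] / 3 = (0, -9, -9).
Expanding (3, -1) ⊗ (1, 0) ⊗ (0, -9, -9) reproduces all 12 entries of T, so T = (3, -1) ⊗ (1, 0) ⊗ (0, -9, -9) and rank(T) ≤ 1.
These bounds meet, so rank(T) = 1.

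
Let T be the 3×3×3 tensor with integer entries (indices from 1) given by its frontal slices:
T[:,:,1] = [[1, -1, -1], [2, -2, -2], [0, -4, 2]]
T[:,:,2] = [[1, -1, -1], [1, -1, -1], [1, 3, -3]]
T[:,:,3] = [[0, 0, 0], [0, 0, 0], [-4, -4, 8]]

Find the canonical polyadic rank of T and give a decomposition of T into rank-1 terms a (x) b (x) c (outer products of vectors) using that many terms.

rank(T) = 3

Lower bound: the mode-1 unfolding of T (rows indexed by i, columns by (j,k) = (1,1), (1,2), (1,3), (2,1), (2,2), (2,3), (3,1), (3,2), (3,3)) is [[1, 1, 0, -1, -1, 0, -1, -1, 0], [2, 1, 0, -2, -1, 0, -2, -1, 0], [0, 1, -4, -4, 3, -4, 2, -3, 8]].
There the 3×3 minor on rows i ∈ {1, 2, 3}, columns (j,k) ∈ {(1,1), (1,2), (1,3)} is det [[1, 1, 0], [2, 1, 0], [0, 1, -4]] = 4 ≠ 0, so this unfolding has rank ≥ 3; CP rank is at least every unfolding rank, so rank(T) ≥ 3. (Flattening ranks never certify an upper bound on CP rank; for that we must actually write T with 3 rank-1 terms.)
Upper bound: T is a sum of 3 rank-1 terms, T = [0, 0, 1] (x) [1, 1, -2] (x) [-2, 2, -4] + [1, 1, -1] (x) [1, -1, -1] (x) [0, 1, 0] + [1, 2, 2] (x) [1, -1, -1] (x) [1, 0, 0] (one valid choice — decompositions are not unique — normalised so each a, b is primitive with positive first nonzero entry; check it by expanding all entries), so rank(T) ≤ 3.
These bounds meet, so rank(T) = 3.
Check entry T[3,1,1] = 0: (1)·(1)·(-2) + (-1)·(1)·(0) + (2)·(1)·(1) = 0.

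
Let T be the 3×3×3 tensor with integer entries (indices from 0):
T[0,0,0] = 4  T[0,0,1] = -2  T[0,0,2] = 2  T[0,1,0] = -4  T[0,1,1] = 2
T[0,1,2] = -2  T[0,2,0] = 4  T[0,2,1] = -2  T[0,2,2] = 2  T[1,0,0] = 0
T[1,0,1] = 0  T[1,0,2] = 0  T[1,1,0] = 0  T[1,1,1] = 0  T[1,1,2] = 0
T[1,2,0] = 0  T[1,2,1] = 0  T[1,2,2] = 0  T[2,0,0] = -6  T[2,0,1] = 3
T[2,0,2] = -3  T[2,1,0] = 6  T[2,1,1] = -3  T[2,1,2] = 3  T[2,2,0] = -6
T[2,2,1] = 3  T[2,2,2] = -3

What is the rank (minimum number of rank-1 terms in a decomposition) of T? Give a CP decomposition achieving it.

Lower bound: T ≠ 0 (e.g. T[0,0,0] = 4), so rank(T) ≥ 1.
Upper bound: if T = a ⊗ b ⊗ c then every fibre of T is a multiple of the corresponding factor, so read the factors off the fibres through the nonzero entry T[0,0,0] = 4.
The mode-1 fibre T[:,0,0] = [4, 0, -6] gives a = [2, 0, -3] (primitive direction); the mode-2 fibre T[0,:,0] = [4, -4, 4] gives b = [1, -1, 1]; then c[k] = T[0,0,k] / (a[0]·b[0]) = [4, -2, 2] / 2 = [2, -1, 1].
Expanding [2, 0, -3] ⊗ [1, -1, 1] ⊗ [2, -1, 1] reproduces all 27 entries of T, so T = [2, 0, -3] ⊗ [1, -1, 1] ⊗ [2, -1, 1] and rank(T) ≤ 1.
These bounds meet, so rank(T) = 1.
Check entry T[2,2,0] = -6: (-3)·(1)·(2) = -6.

rank(T) = 1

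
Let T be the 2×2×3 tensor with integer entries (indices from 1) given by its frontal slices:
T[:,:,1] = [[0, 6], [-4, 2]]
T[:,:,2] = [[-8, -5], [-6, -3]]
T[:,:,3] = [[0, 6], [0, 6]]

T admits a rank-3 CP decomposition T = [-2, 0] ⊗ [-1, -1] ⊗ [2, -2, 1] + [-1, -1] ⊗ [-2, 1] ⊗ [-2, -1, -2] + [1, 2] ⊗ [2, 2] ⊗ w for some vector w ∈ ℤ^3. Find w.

w = [0, -1, 1]

Subtract the known terms from T to get the rank-1 residual R = [1, 2] ⊗ [2, 2] ⊗ w, so R[i,j,k] = a[i]·b[j]·w[k]. Pick indices with nonzero a[1]·b[1] = (1)·(2) = 2. Only the fibre through (1,1,·) is needed: R[1,1,:] = T[1,1,:] − Σₗ aₗ[1]bₗ[1]cₗ = [0, -8, 0] − (-2)·(-1)·[2, -2, 1] − (-1)·(-2)·[-2, -1, -2] = [0, -2, 2]. Then w[k] = R[1,1,k] / 2 for each k, giving w = [0, -2, 2] / 2 = [0, -1, 1].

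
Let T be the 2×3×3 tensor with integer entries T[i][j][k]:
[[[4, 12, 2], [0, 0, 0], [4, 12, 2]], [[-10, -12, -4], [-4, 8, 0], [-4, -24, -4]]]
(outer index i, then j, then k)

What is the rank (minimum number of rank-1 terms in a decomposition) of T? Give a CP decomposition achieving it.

Lower bound: the mode-3 unfolding of T (rows indexed by k, columns by (i,j) = (0,0), (0,1), (0,2), (1,0), (1,1), (1,2)) is [[4, 0, 4, -10, -4, -4], [12, 0, 12, -12, 8, -24], [2, 0, 2, -4, 0, -4]].
There the 3×3 minor on rows k ∈ {0, 1, 2}, columns (i,j) ∈ {(0,0), (1,0), (1,1)} is det [[4, -10, -4], [12, -12, 8], [2, -4, 0]] = 64 ≠ 0, so this unfolding has rank ≥ 3; CP rank is at least every unfolding rank, so rank(T) ≥ 3. (Unfolding ranks only ever bound the CP rank from below — rank(T) can be strictly larger than all of them — so the matching upper bound has to come from an explicit 3-term decomposition.)
Upper bound: T is a sum of 3 rank-1 terms, T = (0, 1) ⊗ (1, 2, -2) ⊗ (-2, 4, 0) + (1, -2) ⊗ (1, 0, 1) ⊗ (4, 4, 2) + (1, -1) ⊗ (1, 0, 1) ⊗ (0, 8, 0) (written with every a and b primitive with positive leading entry and the scale carried by c; CP decompositions are not unique, and this one is verified by expanding entrywise), so rank(T) ≤ 3.
These bounds meet, so rank(T) = 3.
Check entry T[0,2,1] = 12: (0)·(-2)·(4) + (1)·(1)·(4) + (1)·(1)·(8) = 12.

rank(T) = 3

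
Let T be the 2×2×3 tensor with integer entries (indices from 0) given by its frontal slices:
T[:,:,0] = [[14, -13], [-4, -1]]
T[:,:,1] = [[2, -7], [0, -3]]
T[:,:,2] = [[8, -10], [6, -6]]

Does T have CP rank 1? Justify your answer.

The mode-3 unfolding of T (rows indexed by k, columns by (i,j) = (0,0), (0,1), (1,0), (1,1)) is [[14, -13, -4, -1], [2, -7, 0, -3], [8, -10, 6, -6]].
There the 3×3 minor on rows k ∈ {0, 1, 2}, columns (i,j) ∈ {(0,0), (0,1), (1,0)} is det [[14, -13, -4], [2, -7, 0], [8, -10, 6]] = -576 ≠ 0, so this unfolding has rank ≥ 3; CP rank is at least every unfolding rank, so rank(T) ≥ 3.
In particular rank(T) ≥ 3 > 1, so T is not rank-1.

No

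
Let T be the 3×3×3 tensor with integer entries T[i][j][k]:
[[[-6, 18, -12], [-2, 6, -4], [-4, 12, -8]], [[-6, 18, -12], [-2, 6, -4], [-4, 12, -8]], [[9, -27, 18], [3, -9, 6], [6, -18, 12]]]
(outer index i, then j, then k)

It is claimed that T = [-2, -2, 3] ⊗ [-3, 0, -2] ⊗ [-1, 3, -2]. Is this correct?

No

Reconstruct entry (0,1,0) from the claimed factors: Σₗ aₗ[0]bₗ[1]cₗ[0] = (-2)·(0)·(-1) = 0, but T[0,1,0] = -2. The claim is false.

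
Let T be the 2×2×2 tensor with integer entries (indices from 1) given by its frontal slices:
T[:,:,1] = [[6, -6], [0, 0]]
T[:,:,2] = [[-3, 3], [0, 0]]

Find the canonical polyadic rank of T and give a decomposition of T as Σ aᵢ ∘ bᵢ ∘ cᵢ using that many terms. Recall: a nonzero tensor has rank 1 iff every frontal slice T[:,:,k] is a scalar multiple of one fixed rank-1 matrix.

Lower bound: T ≠ 0 (e.g. T[1,1,1] = 6), so rank(T) ≥ 1.
Upper bound: if T = a ∘ b ∘ c then every fibre of T is a multiple of the corresponding factor, so read the factors off the fibres through the nonzero entry T[1,1,1] = 6.
The mode-1 fibre T[:,1,1] = [6, 0] gives a = (1, 0) (primitive direction); the mode-2 fibre T[1,:,1] = [6, -6] gives b = (1, -1); then c[k] = T[1,1,k] / (a[1]·b[1]) = [6, -3] / 1 = (6, -3).
Expanding (1, 0) ∘ (1, -1) ∘ (6, -3) reproduces all 8 entries of T, so T = (1, 0) ∘ (1, -1) ∘ (6, -3) and rank(T) ≤ 1.
These bounds meet, so rank(T) = 1.

rank(T) = 1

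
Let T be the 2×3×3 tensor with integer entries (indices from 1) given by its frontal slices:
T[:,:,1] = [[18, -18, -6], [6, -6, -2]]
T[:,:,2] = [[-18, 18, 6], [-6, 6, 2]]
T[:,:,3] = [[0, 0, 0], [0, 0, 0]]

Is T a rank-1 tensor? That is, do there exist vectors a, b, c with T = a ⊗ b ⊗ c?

Yes

The mode-1 fibre T[:,1,1] = [18, 6] gives a = [3, 1] (primitive direction); the mode-2 fibre T[1,:,1] = [18, -18, -6] gives b = [3, -3, -1]; then c[k] = T[1,1,k] / (a[1]·b[1]) = [18, -18, 0] / 9 = [2, -2, 0].
Expanding [3, 1] ⊗ [3, -3, -1] ⊗ [2, -2, 0] reproduces all 18 entries of T, so T = [3, 1] ⊗ [3, -3, -1] ⊗ [2, -2, 0] and rank(T) ≤ 1.
Equivalently every frontal slice T[:,:,k] is c[k] times the rank-1 matrix [3, 1] ⊗ [3, -3, -1]. So T has rank 1 (it is nonzero).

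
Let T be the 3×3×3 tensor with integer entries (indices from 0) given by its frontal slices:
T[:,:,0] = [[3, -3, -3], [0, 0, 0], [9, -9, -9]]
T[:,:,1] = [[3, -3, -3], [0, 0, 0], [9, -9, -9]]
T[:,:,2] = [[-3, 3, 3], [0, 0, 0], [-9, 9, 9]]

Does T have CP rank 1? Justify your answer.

Yes

If T = a ⊗ b ⊗ c then every fibre of T is a multiple of the corresponding factor, so read the factors off the fibres through the nonzero entry T[0,0,0] = 3.
The mode-1 fibre T[:,0,0] = [3, 0, 9] gives a = [1, 0, 3] (primitive direction); the mode-2 fibre T[0,:,0] = [3, -3, -3] gives b = [1, -1, -1]; then c[k] = T[0,0,k] / (a[0]·b[0]) = [3, 3, -3] / 1 = [3, 3, -3].
Expanding [1, 0, 3] ⊗ [1, -1, -1] ⊗ [3, 3, -3] reproduces all 27 entries of T, so T = [1, 0, 3] ⊗ [1, -1, -1] ⊗ [3, 3, -3] and rank(T) ≤ 1.
Equivalently every frontal slice T[:,:,k] is c[k] times the rank-1 matrix [1, 0, 3] ⊗ [1, -1, -1]. So T has rank 1 (it is nonzero).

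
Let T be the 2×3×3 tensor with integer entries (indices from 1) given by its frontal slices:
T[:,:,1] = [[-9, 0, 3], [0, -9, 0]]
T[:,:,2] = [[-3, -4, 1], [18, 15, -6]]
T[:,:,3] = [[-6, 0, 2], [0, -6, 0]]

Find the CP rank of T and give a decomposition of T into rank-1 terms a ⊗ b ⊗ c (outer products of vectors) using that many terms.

rank(T) = 2

Lower bound: the mode-1 unfolding of T (rows indexed by i, columns by (j,k) = (1,1), (1,2), (1,3), (2,1), (2,2), (2,3), (3,1), (3,2), (3,3)) is [[-9, -3, -6, 0, -4, 0, 3, 1, 2], [0, 18, 0, -9, 15, -6, 0, -6, 0]].
There the 2×2 minor on rows i ∈ {1, 2}, columns (j,k) ∈ {(1,1), (1,2)} is det [[-9, -3], [0, 18]] = -162 ≠ 0, so this unfolding has rank ≥ 2; CP rank is at least every unfolding rank, so rank(T) ≥ 2. (Unfolding ranks only ever bound the CP rank from below — rank(T) can be strictly larger than all of them — so the matching upper bound has to come from an explicit 2-term decomposition.)
Upper bound — finding two terms. Write S_k = T[:,:,k] for the frontal slices: S₁ = [[-9, 0, 3], [0, -9, 0]], S₂ = [[-3, -4, 1], [18, 15, -6]], S₃ = [[-6, 0, 2], [0, -6, 0]].
If T = a₁ ⊗ b₁ ⊗ c₁ + a₂ ⊗ b₂ ⊗ c₂ then each S_k = c₁[k]·a₁b₁ᵀ + c₂[k]·a₂b₂ᵀ. S₁ and S₂ are linearly independent, so a₁b₁ᵀ and a₂b₂ᵀ must span the same plane of matrices: they are the rank-1 matrices of the form x·S₁ + y·S₂.
The 2×2 minor of x·S₁ + y·S₂ on rows {1,2}, columns {1,2} is 81·x² − 108·xy + 27·y² = 27·(3·x − y)(x − y), vanishing at (x:y) = (1:3) and (1:1).
M₁ = S₁ + 3·S₂ = [[-18, -12, 6], [54, 36, -18]] = (-6)·[1, -3][3, 2, -1]ᵀ and M₂ = S₁ + S₂ = [[-12, -4, 4], [18, 6, -6]] = (-2)·[2, -3][3, 1, -1]ᵀ, so take a₁ = [1, -3], b₁ = [3, 2, -1], a₂ = [2, -3], b₂ = [3, 1, -1].
Each slice is an integer combination of E₁ = a₁b₁ᵀ and E₂ = a₂b₂ᵀ: S₁ = 3·E₁ − 3·E₂, S₂ = −3·E₁ + E₂, S₃ = 2·E₁ − 2·E₂; reading off coefficients, c₁ = [3, -3, 2] and c₂ = [-3, 1, -2].
Hence T = [1, -3] ⊗ [3, 2, -1] ⊗ [3, -3, 2] + [2, -3] ⊗ [3, 1, -1] ⊗ [-3, 1, -2], so rank(T) ≤ 2.
These bounds meet, so rank(T) = 2.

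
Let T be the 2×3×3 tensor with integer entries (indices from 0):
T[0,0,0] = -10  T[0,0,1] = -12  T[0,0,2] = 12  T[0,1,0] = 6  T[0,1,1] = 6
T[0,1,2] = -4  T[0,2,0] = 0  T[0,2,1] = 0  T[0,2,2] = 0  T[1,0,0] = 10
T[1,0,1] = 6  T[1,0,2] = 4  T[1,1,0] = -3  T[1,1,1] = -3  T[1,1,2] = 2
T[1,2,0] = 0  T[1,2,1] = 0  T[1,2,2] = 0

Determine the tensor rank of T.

Lower bound: the mode-1 unfolding of T (rows indexed by i, columns by (j,k) = (0,0), (0,1), (0,2), (1,0), (1,1), (1,2), (2,0), (2,1), (2,2)) is [[-10, -12, 12, 6, 6, -4, 0, 0, 0], [10, 6, 4, -3, -3, 2, 0, 0, 0]].
There the 2×2 minor on rows i ∈ {0, 1}, columns (j,k) ∈ {(0,0), (0,1)} is det [[-10, -12], [10, 6]] = 60 ≠ 0, so this unfolding has rank ≥ 2; CP rank is at least every unfolding rank, so rank(T) ≥ 2. (Unfolding ranks only ever bound the CP rank from below — rank(T) can be strictly larger than all of them — so the matching upper bound has to come from an explicit 2-term decomposition.)
Upper bound — finding two terms. Write S_k = T[:,:,k] for the frontal slices: S₀ = [[-10, 6, 0], [10, -3, 0]], S₁ = [[-12, 6, 0], [6, -3, 0]], S₂ = [[12, -4, 0], [4, 2, 0]].
If T = a₁ ⊗ b₁ ⊗ c₁ + a₂ ⊗ b₂ ⊗ c₂ then each S_k = c₁[k]·a₁b₁ᵀ + c₂[k]·a₂b₂ᵀ. S₀ and S₁ are linearly independent, so a₁b₁ᵀ and a₂b₂ᵀ must span the same plane of matrices: they are the rank-1 matrices of the form x·S₀ + y·S₁.
The 2×2 minor of x·S₀ + y·S₁ on rows {0,1}, columns {0,1} is −30·x² − 30·xy = (-30)·(x + y)(x), vanishing at (x:y) = (1:-1) and (0:1).
M₁ = S₀ − S₁ = [[2, 0, 0], [4, 0, 0]] = 2·(1, 2)(1, 0, 0)ᵀ and M₂ = S₁ = [[-12, 6, 0], [6, -3, 0]] = (-3)·(2, -1)(2, -1, 0)ᵀ, so take a₁ = (1, 2), b₁ = (1, 0, 0), a₂ = (2, -1), b₂ = (2, -1, 0).
Each slice is an integer combination of E₁ = a₁b₁ᵀ and E₂ = a₂b₂ᵀ: S₀ = 2·E₁ − 3·E₂, S₁ = −3·E₂, S₂ = 4·E₁ + 2·E₂; reading off coefficients, c₁ = (2, 0, 4) and c₂ = (-3, -3, 2).
Hence T = (1, 2) ⊗ (1, 0, 0) ⊗ (2, 0, 4) + (2, -1) ⊗ (2, -1, 0) ⊗ (-3, -3, 2), so rank(T) ≤ 2.
These bounds meet, so rank(T) = 2.
Check entry T[1,1,2] = 2: (2)·(0)·(4) + (-1)·(-1)·(2) = 2.

2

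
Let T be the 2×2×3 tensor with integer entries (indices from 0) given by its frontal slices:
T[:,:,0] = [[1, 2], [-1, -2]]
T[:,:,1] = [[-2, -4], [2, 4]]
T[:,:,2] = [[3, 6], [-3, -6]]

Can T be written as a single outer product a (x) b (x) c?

Yes

The mode-1 fibre T[:,0,0] = [1, -1] gives a = [1, -1] (primitive direction); the mode-2 fibre T[0,:,0] = [1, 2] gives b = [1, 2]; then c[k] = T[0,0,k] / (a[0]·b[0]) = [1, -2, 3] / 1 = [1, -2, 3].
Expanding [1, -1] (x) [1, 2] (x) [1, -2, 3] reproduces all 12 entries of T, so T = [1, -1] (x) [1, 2] (x) [1, -2, 3] and rank(T) ≤ 1.
Equivalently every frontal slice T[:,:,k] is c[k] times the rank-1 matrix [1, -1] (x) [1, 2]. So T has rank 1 (it is nonzero).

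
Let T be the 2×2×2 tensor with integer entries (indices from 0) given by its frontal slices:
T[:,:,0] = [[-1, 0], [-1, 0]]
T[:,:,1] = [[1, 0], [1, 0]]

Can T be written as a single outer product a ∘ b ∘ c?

Yes

If T = a ∘ b ∘ c then every fibre of T is a multiple of the corresponding factor, so read the factors off the fibres through the nonzero entry T[0,0,0] = -1.
The mode-1 fibre T[:,0,0] = [-1, -1] gives a = (1, 1) (primitive direction); the mode-2 fibre T[0,:,0] = [-1, 0] gives b = (1, 0); then c[k] = T[0,0,k] / (a[0]·b[0]) = [-1, 1] / 1 = (-1, 1).
Expanding (1, 1) ∘ (1, 0) ∘ (-1, 1) reproduces all 8 entries of T, so T = (1, 1) ∘ (1, 0) ∘ (-1, 1) and rank(T) ≤ 1.
Equivalently every frontal slice T[:,:,k] is c[k] times the rank-1 matrix (1, 1) ∘ (1, 0). So T has rank 1 (it is nonzero).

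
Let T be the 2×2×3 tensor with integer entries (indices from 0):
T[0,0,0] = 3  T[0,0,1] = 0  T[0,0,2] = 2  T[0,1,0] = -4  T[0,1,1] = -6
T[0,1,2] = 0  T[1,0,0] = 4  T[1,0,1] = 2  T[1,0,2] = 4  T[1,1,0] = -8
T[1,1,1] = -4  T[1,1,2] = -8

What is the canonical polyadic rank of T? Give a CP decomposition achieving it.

rank(T) = 3

Lower bound: in the mode-3 unfolding of T (rows indexed by k, columns by (i,j)) the 3×3 minor on rows k ∈ {0, 1, 2}, columns (i,j) ∈ {(0,0), (0,1), (1,0)} is det [[3, -4, 4], [0, -6, 2], [2, 0, 4]] = -40 ≠ 0, so that unfolding has rank ≥ 3 and hence rank(T) ≥ 3 (CP rank is at least every unfolding rank, though it can be larger).
Upper bound: T is a sum of 3 rank-1 terms, T = (1, 0) ⊗ (0, 1) ⊗ (0, -4, 4) + (1, 0) ⊗ (1, 0) ⊗ (1, -1, 0) + (1, 2) ⊗ (1, -2) ⊗ (2, 1, 2) (one valid choice — decompositions are not unique — normalised so each a, b is primitive with positive first nonzero entry; check it by expanding all entries), so rank(T) ≤ 3.
These bounds meet, so rank(T) = 3.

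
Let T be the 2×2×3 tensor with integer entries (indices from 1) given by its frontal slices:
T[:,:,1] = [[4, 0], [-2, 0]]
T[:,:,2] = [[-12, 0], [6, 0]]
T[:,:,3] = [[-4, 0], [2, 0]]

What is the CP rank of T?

Lower bound: T ≠ 0 (e.g. T[1,1,1] = 4), so rank(T) ≥ 1.
Upper bound: the mode-1 fibre T[:,1,1] = [4, -2] gives a = [2, -1] (primitive direction); the mode-2 fibre T[1,:,1] = [4, 0] gives b = [1, 0]; then c[k] = T[1,1,k] / (a[1]·b[1]) = [4, -12, -4] / 2 = [2, -6, -2].
Expanding [2, -1] ⊗ [1, 0] ⊗ [2, -6, -2] reproduces all 12 entries of T, so T = [2, -1] ⊗ [1, 0] ⊗ [2, -6, -2] and rank(T) ≤ 1.
These bounds meet, so rank(T) = 1.

1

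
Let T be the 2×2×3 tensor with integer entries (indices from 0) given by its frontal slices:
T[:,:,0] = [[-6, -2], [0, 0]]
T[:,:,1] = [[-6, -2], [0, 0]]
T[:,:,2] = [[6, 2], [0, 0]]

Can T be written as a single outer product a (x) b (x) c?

Yes

If T = a (x) b (x) c then every fibre of T is a multiple of the corresponding factor, so read the factors off the fibres through the nonzero entry T[0,0,0] = -6.
The mode-1 fibre T[:,0,0] = [-6, 0] gives a = (1, 0) (primitive direction); the mode-2 fibre T[0,:,0] = [-6, -2] gives b = (3, 1); then c[k] = T[0,0,k] / (a[0]·b[0]) = [-6, -6, 6] / 3 = (-2, -2, 2).
Expanding (1, 0) (x) (3, 1) (x) (-2, -2, 2) reproduces all 12 entries of T, so T = (1, 0) (x) (3, 1) (x) (-2, -2, 2) and rank(T) ≤ 1.
Equivalently every frontal slice T[:,:,k] is c[k] times the rank-1 matrix (1, 0) (x) (3, 1). So T has rank 1 (it is nonzero).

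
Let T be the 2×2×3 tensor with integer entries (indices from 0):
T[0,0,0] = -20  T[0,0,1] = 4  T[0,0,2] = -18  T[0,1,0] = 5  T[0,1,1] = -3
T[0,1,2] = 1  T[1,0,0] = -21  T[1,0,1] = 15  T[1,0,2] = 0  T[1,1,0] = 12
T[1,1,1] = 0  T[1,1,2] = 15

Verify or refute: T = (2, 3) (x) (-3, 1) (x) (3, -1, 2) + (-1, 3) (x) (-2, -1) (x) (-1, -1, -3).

Yes

Reconstruct entrywise from the claimed factors. For example, T[1,0,0] = -21 and Σₗ aₗ[1]bₗ[0]cₗ[0] = (3)·(-3)·(3) + (3)·(-2)·(-1) = -21; checking all 12 entries, every one matches. The claim holds.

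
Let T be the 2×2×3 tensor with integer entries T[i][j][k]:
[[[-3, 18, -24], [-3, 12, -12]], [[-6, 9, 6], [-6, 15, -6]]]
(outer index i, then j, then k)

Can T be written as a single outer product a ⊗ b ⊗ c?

No

The mode-2 unfolding of T (rows indexed by j, columns by (i,k) = (0,0), (0,1), (0,2), (1,0), (1,1), (1,2)) is [[-3, 18, -24, -6, 9, 6], [-3, 12, -12, -6, 15, -6]].
There the 2×2 minor on rows j ∈ {0, 1}, columns (i,k) ∈ {(0,0), (0,1)} is det [[-3, 18], [-3, 12]] = 18 ≠ 0, so this unfolding has rank ≥ 2; CP rank is at least every unfolding rank, so rank(T) ≥ 2.
In particular rank(T) ≥ 2 > 1, so T is not rank-1.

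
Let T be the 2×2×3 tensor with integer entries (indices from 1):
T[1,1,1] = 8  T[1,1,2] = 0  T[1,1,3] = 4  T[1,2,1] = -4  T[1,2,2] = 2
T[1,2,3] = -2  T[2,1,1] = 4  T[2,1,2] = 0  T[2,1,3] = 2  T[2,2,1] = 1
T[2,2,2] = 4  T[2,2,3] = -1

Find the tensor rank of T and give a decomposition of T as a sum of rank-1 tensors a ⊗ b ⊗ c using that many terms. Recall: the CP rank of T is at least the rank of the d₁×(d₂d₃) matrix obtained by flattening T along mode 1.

Lower bound: in the mode-3 unfolding of T (rows indexed by k, columns by (i,j)) the 3×3 minor on rows k ∈ {1, 2, 3}, columns (i,j) ∈ {(1,1), (1,2), (2,2)} is det [[8, -4, 1], [0, 2, 4], [4, -2, -1]] = -24 ≠ 0, so that unfolding has rank ≥ 3 and hence rank(T) ≥ 3 (CP rank is at least every unfolding rank, though it can be larger).
Upper bound: T is a sum of 3 rank-1 terms, T = [1, 2] ⊗ [0, 1] ⊗ [2, 2, 0] + [2, 1] ⊗ [1, -1] ⊗ [2, 0, 0] + [2, 1] ⊗ [2, -1] ⊗ [1, 0, 1] (one valid choice — decompositions are not unique — normalised so each a, b is primitive with positive first nonzero entry; check it by expanding all entries), so rank(T) ≤ 3.
These bounds meet, so rank(T) = 3.

rank(T) = 3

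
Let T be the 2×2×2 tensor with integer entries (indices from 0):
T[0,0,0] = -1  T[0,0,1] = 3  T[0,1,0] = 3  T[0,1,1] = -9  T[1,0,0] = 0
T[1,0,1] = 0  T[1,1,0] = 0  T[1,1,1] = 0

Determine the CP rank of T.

1

Lower bound: T ≠ 0 (e.g. T[0,0,0] = -1), so rank(T) ≥ 1.
Upper bound: if T = a ⊗ b ⊗ c then every fibre of T is a multiple of the corresponding factor, so read the factors off the fibres through the nonzero entry T[0,0,0] = -1.
The mode-1 fibre T[:,0,0] = [-1, 0] gives a = [1, 0] (primitive direction); the mode-2 fibre T[0,:,0] = [-1, 3] gives b = [1, -3]; then c[k] = T[0,0,k] / (a[0]·b[0]) = [-1, 3] / 1 = [-1, 3].
Expanding [1, 0] ⊗ [1, -3] ⊗ [-1, 3] reproduces all 8 entries of T, so T = [1, 0] ⊗ [1, -3] ⊗ [-1, 3] and rank(T) ≤ 1.
These bounds meet, so rank(T) = 1.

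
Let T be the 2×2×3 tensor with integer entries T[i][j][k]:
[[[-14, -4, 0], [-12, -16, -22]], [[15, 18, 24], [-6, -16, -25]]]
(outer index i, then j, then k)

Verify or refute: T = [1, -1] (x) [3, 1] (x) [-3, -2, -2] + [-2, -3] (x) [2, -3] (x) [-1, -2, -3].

Reconstruct entry (0,0,0) from the claimed factors: Σₗ aₗ[0]bₗ[0]cₗ[0] = (1)·(3)·(-3) + (-2)·(2)·(-1) = -5, but T[0,0,0] = -14. The claim is false.

No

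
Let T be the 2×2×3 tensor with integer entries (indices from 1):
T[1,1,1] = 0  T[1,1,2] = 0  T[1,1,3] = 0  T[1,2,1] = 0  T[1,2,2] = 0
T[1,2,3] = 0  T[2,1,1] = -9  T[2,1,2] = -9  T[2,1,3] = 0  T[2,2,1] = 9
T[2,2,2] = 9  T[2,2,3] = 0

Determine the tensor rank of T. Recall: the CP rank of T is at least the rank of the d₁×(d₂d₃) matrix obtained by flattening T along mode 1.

1

Lower bound: T ≠ 0 (e.g. T[2,1,1] = -9), so rank(T) ≥ 1.
Upper bound: if T = a ⊗ b ⊗ c then every fibre of T is a multiple of the corresponding factor, so read the factors off the fibres through the nonzero entry T[2,1,1] = -9.
The mode-1 fibre T[:,1,1] = [0, -9] gives a = [0, 1] (primitive direction); the mode-2 fibre T[2,:,1] = [-9, 9] gives b = [1, -1]; then c[k] = T[2,1,k] / (a[2]·b[1]) = [-9, -9, 0] / 1 = [-9, -9, 0].
Expanding [0, 1] ⊗ [1, -1] ⊗ [-9, -9, 0] reproduces all 12 entries of T, so T = [0, 1] ⊗ [1, -1] ⊗ [-9, -9, 0] and rank(T) ≤ 1.
These bounds meet, so rank(T) = 1.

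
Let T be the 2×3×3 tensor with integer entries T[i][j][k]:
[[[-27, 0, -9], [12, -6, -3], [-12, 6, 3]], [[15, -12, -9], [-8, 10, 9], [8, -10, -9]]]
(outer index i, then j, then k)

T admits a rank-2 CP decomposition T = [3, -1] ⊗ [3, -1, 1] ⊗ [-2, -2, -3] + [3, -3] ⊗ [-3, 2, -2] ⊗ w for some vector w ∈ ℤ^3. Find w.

Subtract the known terms from T to get the rank-1 residual R = [3, -3] ⊗ [-3, 2, -2] ⊗ w, so R[i,j,k] = a[i]·b[j]·w[k]. Pick indices with nonzero a[0]·b[0] = (3)·(-3) = -9. Only the fibre through (0,0,·) is needed: R[0,0,:] = T[0,0,:] − Σₗ aₗ[0]bₗ[0]cₗ = [-27, 0, -9] − (3)·(3)·[-2, -2, -3] = [-9, 18, 18]. Then w[k] = R[0,0,k] / -9 for each k, giving w = [-9, 18, 18] / -9 = [1, -2, -2].

w = [1, -2, -2]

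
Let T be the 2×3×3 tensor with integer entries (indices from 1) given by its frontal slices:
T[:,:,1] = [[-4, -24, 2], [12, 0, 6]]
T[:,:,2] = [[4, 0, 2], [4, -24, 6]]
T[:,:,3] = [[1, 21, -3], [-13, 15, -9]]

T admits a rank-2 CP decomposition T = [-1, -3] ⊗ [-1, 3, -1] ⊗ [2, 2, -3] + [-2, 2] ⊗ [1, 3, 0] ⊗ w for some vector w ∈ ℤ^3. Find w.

Subtract the known terms from T to get the rank-1 residual R = [-2, 2] ⊗ [1, 3, 0] ⊗ w, so R[i,j,k] = a[i]·b[j]·w[k]. Pick indices with nonzero a[1]·b[1] = (-2)·(1) = -2. Only the fibre through (1,1,·) is needed: R[1,1,:] = T[1,1,:] − Σₗ aₗ[1]bₗ[1]cₗ = [-4, 4, 1] − (-1)·(-1)·[2, 2, -3] = [-6, 2, 4]. Then w[k] = R[1,1,k] / -2 for each k, giving w = [-6, 2, 4] / -2 = [3, -1, -2].

w = [3, -1, -2]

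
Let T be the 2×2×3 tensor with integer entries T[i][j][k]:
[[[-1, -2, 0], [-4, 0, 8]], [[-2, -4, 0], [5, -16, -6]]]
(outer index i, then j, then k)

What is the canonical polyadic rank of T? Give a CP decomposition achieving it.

Lower bound: in the mode-3 unfolding of T (rows indexed by k, columns by (i,j)) the 3×3 minor on rows k ∈ {0, 1, 2}, columns (i,j) ∈ {(0,0), (0,1), (1,1)} is det [[-1, -4, 5], [-2, 0, -16], [0, 8, -6]] = -160 ≠ 0, so that unfolding has rank ≥ 3 and hence rank(T) ≥ 3 (CP rank is at least every unfolding rank, though it can be larger).
Upper bound: T is a sum of 3 rank-1 terms, T = [1, -2] ∘ [0, 1] ∘ [-4, 4, 4] + [1, 2] ∘ [1, 2] ∘ [-1, -2, 0] + [2, 1] ∘ [0, 1] ∘ [1, 0, 2] (one valid choice — decompositions are not unique — normalised so each a, b is primitive with positive first nonzero entry; check it by expanding all entries), so rank(T) ≤ 3.
These bounds meet, so rank(T) = 3.

rank(T) = 3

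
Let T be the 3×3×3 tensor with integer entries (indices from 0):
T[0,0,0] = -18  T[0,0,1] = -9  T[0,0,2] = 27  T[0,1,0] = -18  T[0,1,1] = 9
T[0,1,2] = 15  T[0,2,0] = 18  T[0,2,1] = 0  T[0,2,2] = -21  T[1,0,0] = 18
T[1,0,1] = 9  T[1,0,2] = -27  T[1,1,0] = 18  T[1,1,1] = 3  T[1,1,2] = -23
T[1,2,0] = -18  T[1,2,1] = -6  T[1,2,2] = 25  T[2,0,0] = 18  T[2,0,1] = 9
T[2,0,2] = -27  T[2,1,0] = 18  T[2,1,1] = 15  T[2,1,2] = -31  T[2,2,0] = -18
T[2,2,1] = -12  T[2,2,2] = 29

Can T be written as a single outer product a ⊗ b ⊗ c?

No

The mode-2 unfolding of T (rows indexed by j, columns by (i,k) = (0,0), (0,1), (0,2), (1,0), (1,1), (1,2), (2,0), (2,1), (2,2)) is [[-18, -9, 27, 18, 9, -27, 18, 9, -27], [-18, 9, 15, 18, 3, -23, 18, 15, -31], [18, 0, -21, -18, -6, 25, -18, -12, 29]].
There the 2×2 minor on rows j ∈ {0, 1}, columns (i,k) ∈ {(0,0), (0,1)} is det [[-18, -9], [-18, 9]] = -324 ≠ 0, so this unfolding has rank ≥ 2; CP rank is at least every unfolding rank, so rank(T) ≥ 2.
In particular rank(T) ≥ 2 > 1, so T is not rank-1.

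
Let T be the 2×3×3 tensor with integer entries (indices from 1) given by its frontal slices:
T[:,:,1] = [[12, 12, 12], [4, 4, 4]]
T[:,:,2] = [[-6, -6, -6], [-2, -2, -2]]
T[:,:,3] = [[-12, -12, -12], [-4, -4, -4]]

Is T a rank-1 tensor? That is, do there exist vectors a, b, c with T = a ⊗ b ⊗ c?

The mode-1 fibre T[:,1,1] = [12, 4] gives a = (3, 1) (primitive direction); the mode-2 fibre T[1,:,1] = [12, 12, 12] gives b = (1, 1, 1); then c[k] = T[1,1,k] / (a[1]·b[1]) = [12, -6, -12] / 3 = (4, -2, -4).
Expanding (3, 1) ⊗ (1, 1, 1) ⊗ (4, -2, -4) reproduces all 18 entries of T, so T = (3, 1) ⊗ (1, 1, 1) ⊗ (4, -2, -4) and rank(T) ≤ 1.
Equivalently every frontal slice T[:,:,k] is c[k] times the rank-1 matrix (3, 1) ⊗ (1, 1, 1). So T has rank 1 (it is nonzero).

Yes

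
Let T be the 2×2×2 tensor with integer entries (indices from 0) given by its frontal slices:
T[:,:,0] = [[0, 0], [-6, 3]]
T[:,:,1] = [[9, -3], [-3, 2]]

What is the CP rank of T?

2

Lower bound: the mode-2 unfolding of T (rows indexed by j, columns by (i,k) = (0,0), (0,1), (1,0), (1,1)) is [[0, 9, -6, -3], [0, -3, 3, 2]].
There the 2×2 minor on rows j ∈ {0, 1}, columns (i,k) ∈ {(0,1), (1,0)} is det [[9, -6], [-3, 3]] = 9 ≠ 0, so this unfolding has rank ≥ 2; CP rank is at least every unfolding rank, so rank(T) ≥ 2. (This is only a lower bound: in general the CP rank may exceed every unfolding rank, so we still need to exhibit 2 rank-1 terms summing to T.)
Upper bound — finding two terms. Write S_k = T[:,:,k] for the frontal slices: S₀ = [[0, 0], [-6, 3]], S₁ = [[9, -3], [-3, 2]].
If T = a₁ ⊗ b₁ ⊗ c₁ + a₂ ⊗ b₂ ⊗ c₂ then each S_k = c₁[k]·a₁b₁ᵀ + c₂[k]·a₂b₂ᵀ. S₀ and S₁ are linearly independent, so a₁b₁ᵀ and a₂b₂ᵀ must span the same plane of matrices: they are the rank-1 matrices of the form x·S₀ + y·S₁.
det(x·S₀ + y·S₁) is 9·xy + 9·y² = 9·(y)(x + y), vanishing at (x:y) = (1:0) and (1:-1).
M₁ = S₀ = [[0, 0], [-6, 3]] = (-3)·[0, 1][2, -1]ᵀ and M₂ = S₀ − S₁ = [[-9, 3], [-3, 1]] = −[3, 1][3, -1]ᵀ, so take a₁ = [0, 1], b₁ = [2, -1], a₂ = [3, 1], b₂ = [3, -1].
Each slice is an integer combination of E₁ = a₁b₁ᵀ and E₂ = a₂b₂ᵀ: S₀ = −3·E₁, S₁ = −3·E₁ + E₂; reading off coefficients, c₁ = [-3, -3] and c₂ = [0, 1].
Hence T = [0, 1] ⊗ [2, -1] ⊗ [-3, -3] + [3, 1] ⊗ [3, -1] ⊗ [0, 1], so rank(T) ≤ 2.
These bounds meet, so rank(T) = 2.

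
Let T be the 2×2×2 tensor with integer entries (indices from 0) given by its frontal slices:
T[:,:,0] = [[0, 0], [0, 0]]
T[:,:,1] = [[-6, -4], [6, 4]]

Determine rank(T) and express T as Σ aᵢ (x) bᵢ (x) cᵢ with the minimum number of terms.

Lower bound: T ≠ 0 (e.g. T[0,0,1] = -6), so rank(T) ≥ 1.
Upper bound: if T = a (x) b (x) c then every fibre of T is a multiple of the corresponding factor, so read the factors off the fibres through the nonzero entry T[0,0,1] = -6.
The mode-1 fibre T[:,0,1] = [-6, 6] gives a = [1, -1] (primitive direction); the mode-2 fibre T[0,:,1] = [-6, -4] gives b = [3, 2]; then c[k] = T[0,0,k] / (a[0]·b[0]) = [0, -6] / 3 = [0, -2].
Expanding [1, -1] (x) [3, 2] (x) [0, -2] reproduces all 8 entries of T, so T = [1, -1] (x) [3, 2] (x) [0, -2] and rank(T) ≤ 1.
These bounds meet, so rank(T) = 1.
Check entry T[1,1,1] = 4: (-1)·(2)·(-2) = 4.

rank(T) = 1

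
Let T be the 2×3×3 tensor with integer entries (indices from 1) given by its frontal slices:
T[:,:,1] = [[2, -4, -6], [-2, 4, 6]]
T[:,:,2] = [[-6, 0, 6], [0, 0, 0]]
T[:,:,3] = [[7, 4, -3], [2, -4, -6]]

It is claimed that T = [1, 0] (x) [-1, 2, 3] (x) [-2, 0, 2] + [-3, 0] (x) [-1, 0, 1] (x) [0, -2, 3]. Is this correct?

Reconstruct entry (2,1,1) from the claimed factors: Σₗ aₗ[2]bₗ[1]cₗ[1] = (0)·(-1)·(-2) + (0)·(-1)·(0) = 0, but T[2,1,1] = -2. The claim is false.

No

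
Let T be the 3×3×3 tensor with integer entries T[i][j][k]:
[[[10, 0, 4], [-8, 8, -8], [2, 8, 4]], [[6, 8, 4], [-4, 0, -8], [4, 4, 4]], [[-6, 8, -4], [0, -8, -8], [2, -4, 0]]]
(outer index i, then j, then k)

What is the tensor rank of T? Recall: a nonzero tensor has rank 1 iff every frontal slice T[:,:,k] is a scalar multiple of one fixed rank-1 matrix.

Lower bound: the mode-3 unfolding of T (rows indexed by k, columns by (i,j) = (0,0), (0,1), (0,2), (1,0), (1,1), (1,2), (2,0), (2,1), (2,2)) is [[10, -8, 2, 6, -4, 4, -6, 0, 2], [0, 8, 8, 8, 0, 4, 8, -8, -4], [4, -8, 4, 4, -8, 4, -4, -8, 0]].
There the 3×3 minor on rows k ∈ {0, 1, 2}, columns (i,j) ∈ {(0,0), (0,1), (0,2)} is det [[10, -8, 2], [0, 8, 8], [4, -8, 4]] = 640 ≠ 0, so this unfolding has rank ≥ 3; CP rank is at least every unfolding rank, so rank(T) ≥ 3. (Unfolding ranks only ever bound the CP rank from below — rank(T) can be strictly larger than all of them — so the matching upper bound has to come from an explicit 3-term decomposition.)
Upper bound: T is a sum of 3 rank-1 terms, T = (1, 0, -1) ⊗ (2, -2, -1) ⊗ (2, -4, 0) + (1, 1, 0) ⊗ (2, 0, 1) ⊗ (4, 4, 4) + (1, 1, 1) ⊗ (1, 2, 0) ⊗ (-2, 0, -4) (one valid choice — decompositions are not unique — normalised so each a, b is primitive with positive first nonzero entry; check it by expanding all entries), so rank(T) ≤ 3.
These bounds meet, so rank(T) = 3.

3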